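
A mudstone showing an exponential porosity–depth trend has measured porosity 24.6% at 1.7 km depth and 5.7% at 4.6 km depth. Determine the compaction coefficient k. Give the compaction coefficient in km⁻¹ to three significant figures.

0.504 km⁻¹

Athy: n(Z) = n₀ e^(−kZ) ⇒ n₁/n₂ = e^{k(Z₂−Z₁)} ⇒ k = ln(n₁/n₂)/(Z₂−Z₁)
k = ln(0.246/0.057) / (4.6 − 1.7) = ln(4.316) / 2.9 = 1.4623 / 2.9 = 0.5042 km⁻¹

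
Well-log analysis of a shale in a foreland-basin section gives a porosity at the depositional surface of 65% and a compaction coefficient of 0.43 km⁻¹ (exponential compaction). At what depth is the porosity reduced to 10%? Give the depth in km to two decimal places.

Invert Athy's law: Z = ln(φ₀/φ) / c
Z = ln(0.65/0.1) / 0.43 = ln(6.5) / 0.43 = 1.8718 / 0.43 = 4.353 km

4.35 km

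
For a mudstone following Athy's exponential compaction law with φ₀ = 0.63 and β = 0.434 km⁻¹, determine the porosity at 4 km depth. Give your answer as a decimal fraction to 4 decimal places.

φ = φ₀·exp(−β·z) = 0.63 × exp(−0.434 × 4) = 0.63 × exp(−1.736)
  = 0.63 × 0.1762 = 0.1110

0.1110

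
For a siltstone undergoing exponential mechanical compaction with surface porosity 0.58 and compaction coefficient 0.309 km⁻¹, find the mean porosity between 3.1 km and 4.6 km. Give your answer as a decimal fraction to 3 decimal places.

⟨φ⟩ = (1/(Z₂−Z₁)) ∫ φ₀ e^(−βZ) dZ = φ₀·(e^(−β·Z₁) − e^(−β·Z₂)) / (β·(Z₂−Z₁))
e^(−0.309×3.1) = 0.3837; e^(−0.309×4.6) = 0.2414
⟨φ⟩ = 0.58 × (0.3837 − 0.2414) / (0.309 × 1.5) = 0.58 × 0.3071 = 0.1781

0.178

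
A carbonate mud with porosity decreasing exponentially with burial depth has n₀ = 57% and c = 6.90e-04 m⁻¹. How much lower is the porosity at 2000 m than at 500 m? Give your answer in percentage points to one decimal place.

26.0 percentage points

Working in km (1 km = 1000 m; c in km⁻¹ = c in m⁻¹ × 1000):
n(0.5) = 0.57·e^(−0.69×0.5) = 0.4037
n(2) = 0.57·e^(−0.69×2) = 0.1434
Δn = 0.4037 − 0.1434 = 0.2603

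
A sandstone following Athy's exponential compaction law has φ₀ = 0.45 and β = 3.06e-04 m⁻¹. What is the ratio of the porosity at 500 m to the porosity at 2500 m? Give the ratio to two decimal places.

1.84

Working in km (1 km = 1000 m; β in km⁻¹ = β in m⁻¹ × 1000):
φ(z₁)/φ(z₂) = e^(−β·z₁)/e^(−β·z₂) = e^{β(z₂−z₁)}
= exp(0.306 × 2) = exp(0.612) = 1.8441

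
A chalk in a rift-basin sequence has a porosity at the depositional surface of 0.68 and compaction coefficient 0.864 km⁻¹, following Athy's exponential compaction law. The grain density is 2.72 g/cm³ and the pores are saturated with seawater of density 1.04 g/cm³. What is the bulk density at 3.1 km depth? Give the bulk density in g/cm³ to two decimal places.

2.64 g/cm³

Porosity at depth: n = 0.68·exp(−0.864×3.1) = 0.68×0.0687 = 0.0467
Bulk density: ρ_b = (1−n)ρ_g + n·ρ_f = 0.9533×2.72 + 0.0467×1.04
       = 2.593 + 0.049 = 2.642 g/cm³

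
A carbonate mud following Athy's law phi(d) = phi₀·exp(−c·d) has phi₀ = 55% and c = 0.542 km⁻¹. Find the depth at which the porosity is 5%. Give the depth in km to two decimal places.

Invert Athy's law: d = ln(phi₀/phi) / c
d = ln(0.55/0.05) / 0.542 = ln(11) / 0.542 = 2.3979 / 0.542 = 4.424 km

4.42 km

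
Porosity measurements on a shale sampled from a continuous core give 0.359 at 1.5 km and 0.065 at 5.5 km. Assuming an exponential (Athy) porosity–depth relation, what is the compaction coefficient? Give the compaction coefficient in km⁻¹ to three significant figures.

0.427 km⁻¹

Athy: n(z) = n₀ e^(−βz) ⇒ n₁/n₂ = e^{β(z₂−z₁)} ⇒ β = ln(n₁/n₂)/(z₂−z₁)
β = ln(0.359/0.065) / (5.5 − 1.5) = ln(5.523) / 4 = 1.7089 / 4 = 0.4272 km⁻¹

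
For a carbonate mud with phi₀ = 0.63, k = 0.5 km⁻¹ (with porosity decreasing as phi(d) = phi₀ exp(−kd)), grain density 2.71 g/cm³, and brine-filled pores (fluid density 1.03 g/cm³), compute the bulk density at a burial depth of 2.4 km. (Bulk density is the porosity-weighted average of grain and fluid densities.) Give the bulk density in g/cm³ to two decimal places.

Porosity at depth: phi = 0.63·exp(−0.5×2.4) = 0.63×0.3012 = 0.1898
Bulk density: ρ_b = (1−phi)ρ_g + phi·ρ_f = 0.8102×2.71 + 0.1898×1.03
       = 2.196 + 0.195 = 2.391 g/cm³

2.39 g/cm³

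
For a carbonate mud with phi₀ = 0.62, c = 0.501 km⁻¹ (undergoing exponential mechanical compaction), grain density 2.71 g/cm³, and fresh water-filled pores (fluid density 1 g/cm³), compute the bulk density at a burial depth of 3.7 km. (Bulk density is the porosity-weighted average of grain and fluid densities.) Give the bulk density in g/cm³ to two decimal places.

2.54 g/cm³

Porosity at depth: phi = 0.62·exp(−0.501×3.7) = 0.62×0.1567 = 0.0971
Bulk density: ρ_b = (1−phi)ρ_g + phi·ρ_f = 0.9029×2.71 + 0.0971×1
       = 2.447 + 0.097 = 2.544 g/cm³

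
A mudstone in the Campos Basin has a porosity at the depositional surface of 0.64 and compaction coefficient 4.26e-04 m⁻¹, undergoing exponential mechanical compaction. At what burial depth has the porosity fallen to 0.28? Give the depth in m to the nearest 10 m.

1940 m

Working in km (1 km = 1000 m; k in km⁻¹ = k in m⁻¹ × 1000):
Invert Athy's law: d = ln(n₀/n) / k
d = ln(0.64/0.28) / 0.426 = ln(2.286) / 0.426 = 0.8267 / 0.426 = 1.941 km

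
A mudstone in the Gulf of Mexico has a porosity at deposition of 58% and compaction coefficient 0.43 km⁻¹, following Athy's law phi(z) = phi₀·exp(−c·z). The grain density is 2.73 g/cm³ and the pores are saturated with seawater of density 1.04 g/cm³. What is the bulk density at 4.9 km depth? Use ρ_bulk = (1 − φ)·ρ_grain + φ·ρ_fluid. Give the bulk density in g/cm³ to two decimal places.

Porosity at depth: phi = 0.58·exp(−0.43×4.9) = 0.58×0.1216 = 0.0705
Bulk density: ρ_b = (1−phi)ρ_g + phi·ρ_f = 0.9295×2.73 + 0.0705×1.04
       = 2.537 + 0.073 = 2.611 g/cm³

2.61 g/cm³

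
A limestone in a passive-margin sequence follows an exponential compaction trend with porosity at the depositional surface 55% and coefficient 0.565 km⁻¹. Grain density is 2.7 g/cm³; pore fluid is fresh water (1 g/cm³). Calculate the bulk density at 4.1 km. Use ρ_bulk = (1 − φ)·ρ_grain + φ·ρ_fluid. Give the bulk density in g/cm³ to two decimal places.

Porosity at depth: phi = 0.55·exp(−0.565×4.1) = 0.55×0.0986 = 0.0542
Bulk density: ρ_b = (1−phi)ρ_g + phi·ρ_f = 0.9458×2.7 + 0.0542×1
       = 2.554 + 0.054 = 2.608 g/cm³

2.61 g/cm³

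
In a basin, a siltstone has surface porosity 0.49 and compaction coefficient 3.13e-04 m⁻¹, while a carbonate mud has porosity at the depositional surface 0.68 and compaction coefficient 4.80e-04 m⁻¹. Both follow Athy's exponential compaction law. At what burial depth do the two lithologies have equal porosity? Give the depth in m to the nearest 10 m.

1960 m

Working in km (1 km = 1000 m; c in km⁻¹ = c in m⁻¹ × 1000):
Set n₀ₐ e^(−cₐd) = n₀ᵦ e^(−cᵦd) ⇒ ln(n₀ₐ/n₀ᵦ) = (cₐ − cᵦ)·d
d = ln(0.49/0.68) / (0.313 − 0.48) = -0.3277 / -0.167 = 1.962 km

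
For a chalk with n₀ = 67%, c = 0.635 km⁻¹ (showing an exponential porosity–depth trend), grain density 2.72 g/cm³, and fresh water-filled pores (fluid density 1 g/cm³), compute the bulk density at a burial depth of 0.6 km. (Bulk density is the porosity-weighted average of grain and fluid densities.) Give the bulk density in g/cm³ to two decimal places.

1.93 g/cm³

Porosity at depth: n = 0.67·exp(−0.635×0.6) = 0.67×0.6832 = 0.4577
Bulk density: ρ_b = (1−n)ρ_g + n·ρ_f = 0.5423×2.72 + 0.4577×1
       = 1.475 + 0.458 = 1.933 g/cm³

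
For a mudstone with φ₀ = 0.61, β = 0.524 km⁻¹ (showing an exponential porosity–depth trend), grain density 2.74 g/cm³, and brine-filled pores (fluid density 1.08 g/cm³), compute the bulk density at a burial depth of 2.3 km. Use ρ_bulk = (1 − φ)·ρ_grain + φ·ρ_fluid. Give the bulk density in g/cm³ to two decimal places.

Porosity at depth: φ = 0.61·exp(−0.524×2.3) = 0.61×0.2996 = 0.1828
Bulk density: ρ_b = (1−φ)ρ_g + φ·ρ_f = 0.8172×2.74 + 0.1828×1.08
       = 2.239 + 0.197 = 2.437 g/cm³

2.44 g/cm³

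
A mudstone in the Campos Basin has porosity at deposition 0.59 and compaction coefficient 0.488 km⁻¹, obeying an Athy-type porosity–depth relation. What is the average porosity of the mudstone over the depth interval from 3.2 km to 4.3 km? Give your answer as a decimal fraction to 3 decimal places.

0.096

⟨n⟩ = (1/(z₂−z₁)) ∫ n₀ e^(−βz) dz = n₀·(e^(−β·z₁) − e^(−β·z₂)) / (β·(z₂−z₁))
e^(−0.488×3.2) = 0.2098; e^(−0.488×4.3) = 0.1227
⟨n⟩ = 0.59 × (0.2098 − 0.1227) / (0.488 × 1.1) = 0.59 × 0.1623 = 0.0958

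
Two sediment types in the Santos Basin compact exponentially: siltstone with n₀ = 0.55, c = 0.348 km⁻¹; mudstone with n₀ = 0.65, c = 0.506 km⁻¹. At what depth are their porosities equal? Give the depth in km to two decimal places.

Set n₀ₐ e^(−cₐd) = n₀ᵦ e^(−cᵦd) ⇒ ln(n₀ₐ/n₀ᵦ) = (cₐ − cᵦ)·d
d = ln(0.55/0.65) / (0.348 − 0.506) = -0.1671 / -0.158 = 1.057 km

1.06 km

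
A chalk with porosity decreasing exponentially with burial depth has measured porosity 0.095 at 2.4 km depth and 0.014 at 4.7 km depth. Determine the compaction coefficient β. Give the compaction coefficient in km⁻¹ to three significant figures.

0.833 km⁻¹

Athy: phi(Z) = phi₀ e^(−βZ) ⇒ phi₁/phi₂ = e^{β(Z₂−Z₁)} ⇒ β = ln(phi₁/phi₂)/(Z₂−Z₁)
β = ln(0.095/0.014) / (4.7 − 2.4) = ln(6.786) / 2.3 = 1.9148 / 2.3 = 0.8325 km⁻¹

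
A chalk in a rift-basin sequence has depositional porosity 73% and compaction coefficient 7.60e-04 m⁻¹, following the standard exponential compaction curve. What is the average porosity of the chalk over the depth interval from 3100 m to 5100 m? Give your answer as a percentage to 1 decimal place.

Working in km (1 km = 1000 m; c in km⁻¹ = c in m⁻¹ × 1000):
⟨n⟩ = (1/(Z₂−Z₁)) ∫ n₀ e^(−cZ) dZ = n₀·(e^(−c·Z₁) − e^(−c·Z₂)) / (c·(Z₂−Z₁))
e^(−0.76×3.1) = 0.0948; e^(−0.76×5.1) = 0.0207
⟨n⟩ = 0.73 × (0.0948 − 0.0207) / (0.76 × 2) = 0.73 × 0.0487 = 0.0356

3.6%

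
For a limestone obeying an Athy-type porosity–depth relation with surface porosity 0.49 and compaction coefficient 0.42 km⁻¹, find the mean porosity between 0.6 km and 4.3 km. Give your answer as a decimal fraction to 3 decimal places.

0.193

⟨φ⟩ = (1/(Z₂−Z₁)) ∫ φ₀ e^(−cZ) dZ = φ₀·(e^(−c·Z₁) − e^(−c·Z₂)) / (c·(Z₂−Z₁))
e^(−0.42×0.6) = 0.7772; e^(−0.42×4.3) = 0.1643
⟨φ⟩ = 0.49 × (0.7772 − 0.1643) / (0.42 × 3.7) = 0.49 × 0.3944 = 0.1933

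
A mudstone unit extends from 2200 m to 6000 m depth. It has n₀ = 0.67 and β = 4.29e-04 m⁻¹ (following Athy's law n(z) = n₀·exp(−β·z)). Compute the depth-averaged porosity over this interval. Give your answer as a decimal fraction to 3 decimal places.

Working in km (1 km = 1000 m; β in km⁻¹ = β in m⁻¹ × 1000):
⟨n⟩ = (1/(z₂−z₁)) ∫ n₀ e^(−βz) dz = n₀·(e^(−β·z₁) − e^(−β·z₂)) / (β·(z₂−z₁))
e^(−0.429×2.2) = 0.3891; e^(−0.429×6) = 0.0762
⟨n⟩ = 0.67 × (0.3891 − 0.0762) / (0.429 × 3.8) = 0.67 × 0.1919 = 0.1286

0.129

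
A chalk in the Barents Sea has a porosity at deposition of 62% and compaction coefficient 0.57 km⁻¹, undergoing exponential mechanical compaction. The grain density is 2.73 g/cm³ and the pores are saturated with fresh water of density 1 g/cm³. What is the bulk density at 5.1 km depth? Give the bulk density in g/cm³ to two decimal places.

2.67 g/cm³

Porosity at depth: phi = 0.62·exp(−0.57×5.1) = 0.62×0.0546 = 0.0339
Bulk density: ρ_b = (1−phi)ρ_g + phi·ρ_f = 0.9661×2.73 + 0.0339×1
       = 2.638 + 0.034 = 2.671 g/cm³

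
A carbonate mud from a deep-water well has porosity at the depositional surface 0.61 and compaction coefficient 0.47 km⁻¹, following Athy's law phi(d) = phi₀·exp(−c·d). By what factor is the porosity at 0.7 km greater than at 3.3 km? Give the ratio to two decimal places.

phi(d₁)/phi(d₂) = e^(−c·d₁)/e^(−c·d₂) = e^{c(d₂−d₁)}
= exp(0.47 × 2.6) = exp(1.222) = 3.3940

3.39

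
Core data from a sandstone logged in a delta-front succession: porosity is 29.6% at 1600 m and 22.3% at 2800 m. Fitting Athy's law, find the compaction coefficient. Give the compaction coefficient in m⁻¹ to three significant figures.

Working in km (1 km = 1000 m; k in km⁻¹ = k in m⁻¹ × 1000):
Athy: n(z) = n₀ e^(−kz) ⇒ n₁/n₂ = e^{k(z₂−z₁)} ⇒ k = ln(n₁/n₂)/(z₂−z₁)
k = ln(0.296/0.223) / (2.8 − 1.6) = ln(1.327) / 1.2 = 0.2832 / 1.2 = 0.236 km⁻¹

0.000236 m⁻¹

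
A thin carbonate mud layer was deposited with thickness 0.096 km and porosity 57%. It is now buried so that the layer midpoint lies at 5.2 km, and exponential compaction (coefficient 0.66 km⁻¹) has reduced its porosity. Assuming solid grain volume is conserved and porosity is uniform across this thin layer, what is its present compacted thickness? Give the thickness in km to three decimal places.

Porosity at 5.2 km: n = 0.57·exp(−0.66×5.2) = 0.0184
Solid-volume conservation: h(1−n) = h₀(1−n₀) ⇒ h = h₀·(1−n₀)/(1−n)
h = 0.096 × (1 − 0.57)/(1 − 0.0184) = 0.096 × 0.4381 = 0.0421 km

0.042 km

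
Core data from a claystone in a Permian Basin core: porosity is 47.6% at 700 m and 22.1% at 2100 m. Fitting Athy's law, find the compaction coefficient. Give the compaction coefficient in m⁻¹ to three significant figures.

0.000548 m⁻¹

Working in km (1 km = 1000 m; β in km⁻¹ = β in m⁻¹ × 1000):
Athy: φ(z) = φ₀ e^(−βz) ⇒ φ₁/φ₂ = e^{β(z₂−z₁)} ⇒ β = ln(φ₁/φ₂)/(z₂−z₁)
β = ln(0.476/0.221) / (2.1 − 0.7) = ln(2.154) / 1.4 = 0.7673 / 1.4 = 0.548 km⁻¹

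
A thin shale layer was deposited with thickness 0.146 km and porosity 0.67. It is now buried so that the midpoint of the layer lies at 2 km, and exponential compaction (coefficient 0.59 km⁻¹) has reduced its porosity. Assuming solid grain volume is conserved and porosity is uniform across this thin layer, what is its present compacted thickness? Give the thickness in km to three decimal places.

0.061 km

Porosity at 2 km: n = 0.67·exp(−0.59×2) = 0.2059
Solid-volume conservation: h(1−n) = h₀(1−n₀) ⇒ h = h₀·(1−n₀)/(1−n)
h = 0.146 × (1 − 0.67)/(1 − 0.2059) = 0.146 × 0.4156 = 0.0607 km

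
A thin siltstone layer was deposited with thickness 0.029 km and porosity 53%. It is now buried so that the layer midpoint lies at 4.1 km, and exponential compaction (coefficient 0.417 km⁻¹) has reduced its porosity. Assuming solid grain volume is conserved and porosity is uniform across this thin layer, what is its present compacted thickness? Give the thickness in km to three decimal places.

Porosity at 4.1 km: phi = 0.53·exp(−0.417×4.1) = 0.0959
Solid-volume conservation: h(1−phi) = h₀(1−phi₀) ⇒ h = h₀·(1−phi₀)/(1−phi)
h = 0.029 × (1 − 0.53)/(1 − 0.0959) = 0.029 × 0.5198 = 0.0151 km

0.015 km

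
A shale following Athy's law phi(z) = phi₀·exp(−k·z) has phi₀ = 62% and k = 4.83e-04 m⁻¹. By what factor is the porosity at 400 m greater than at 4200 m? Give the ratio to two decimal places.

Working in km (1 km = 1000 m; k in km⁻¹ = k in m⁻¹ × 1000):
phi(z₁)/phi(z₂) = e^(−k·z₁)/e^(−k·z₂) = e^{k(z₂−z₁)}
= exp(0.483 × 3.8) = exp(1.835) = 6.2676

6.27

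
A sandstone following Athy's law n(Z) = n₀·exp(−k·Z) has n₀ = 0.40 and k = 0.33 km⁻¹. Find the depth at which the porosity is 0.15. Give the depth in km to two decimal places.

Invert Athy's law: Z = ln(n₀/n) / k
Z = ln(0.4/0.15) / 0.33 = ln(2.667) / 0.33 = 0.9808 / 0.33 = 2.972 km

2.97 km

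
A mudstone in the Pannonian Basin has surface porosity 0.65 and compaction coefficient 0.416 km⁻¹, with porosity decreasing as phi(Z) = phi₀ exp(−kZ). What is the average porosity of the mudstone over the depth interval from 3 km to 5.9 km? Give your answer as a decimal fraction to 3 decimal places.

0.108

⟨phi⟩ = (1/(Z₂−Z₁)) ∫ phi₀ e^(−kZ) dZ = phi₀·(e^(−k·Z₁) − e^(−k·Z₂)) / (k·(Z₂−Z₁))
e^(−0.416×3) = 0.2871; e^(−0.416×5.9) = 0.0859
⟨phi⟩ = 0.65 × (0.2871 − 0.0859) / (0.416 × 2.9) = 0.65 × 0.1667 = 0.1084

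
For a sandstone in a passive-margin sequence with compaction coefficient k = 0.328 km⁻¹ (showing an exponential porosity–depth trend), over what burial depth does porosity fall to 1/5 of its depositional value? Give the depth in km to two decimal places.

4.91 km

phi/phi₀ = 1/5 ⇒ exp(−k·d) = 1/5 ⇒ d = ln(5) / k
d = 1.6094 / 0.328 = 4.907 km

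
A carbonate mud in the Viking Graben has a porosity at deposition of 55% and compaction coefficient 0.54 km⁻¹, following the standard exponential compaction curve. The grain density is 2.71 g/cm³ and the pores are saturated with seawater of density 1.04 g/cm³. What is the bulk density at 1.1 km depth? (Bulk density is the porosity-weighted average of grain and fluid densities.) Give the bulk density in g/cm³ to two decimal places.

2.20 g/cm³

Porosity at depth: φ = 0.55·exp(−0.54×1.1) = 0.55×0.5521 = 0.3037
Bulk density: ρ_b = (1−φ)ρ_g + φ·ρ_f = 0.6963×2.71 + 0.3037×1.04
       = 1.887 + 0.316 = 2.203 g/cm³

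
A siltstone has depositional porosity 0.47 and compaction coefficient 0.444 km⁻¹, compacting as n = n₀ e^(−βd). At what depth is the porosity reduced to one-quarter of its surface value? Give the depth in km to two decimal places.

n/n₀ = 1/4 ⇒ exp(−β·d) = 1/4 ⇒ d = ln(4) / β
d = 1.3863 / 0.444 = 3.122 km

3.12 km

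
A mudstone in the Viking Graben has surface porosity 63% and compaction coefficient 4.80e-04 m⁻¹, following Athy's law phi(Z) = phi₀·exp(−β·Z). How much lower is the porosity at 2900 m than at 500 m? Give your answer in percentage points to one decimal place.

33.9 percentage points

Working in km (1 km = 1000 m; β in km⁻¹ = β in m⁻¹ × 1000):
phi(0.5) = 0.63·e^(−0.48×0.5) = 0.4956
phi(2.9) = 0.63·e^(−0.48×2.9) = 0.1566
Δphi = 0.4956 − 0.1566 = 0.3390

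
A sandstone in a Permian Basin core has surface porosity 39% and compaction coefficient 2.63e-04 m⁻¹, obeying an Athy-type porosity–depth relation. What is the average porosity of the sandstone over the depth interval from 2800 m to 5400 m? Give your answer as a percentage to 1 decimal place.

13.5%

Working in km (1 km = 1000 m; k in km⁻¹ = k in m⁻¹ × 1000):
⟨φ⟩ = (1/(d₂−d₁)) ∫ φ₀ e^(−kd) dd = φ₀·(e^(−k·d₁) − e^(−k·d₂)) / (k·(d₂−d₁))
e^(−0.263×2.8) = 0.4788; e^(−0.263×5.4) = 0.2417
⟨φ⟩ = 0.39 × (0.4788 − 0.2417) / (0.263 × 2.6) = 0.39 × 0.3468 = 0.1353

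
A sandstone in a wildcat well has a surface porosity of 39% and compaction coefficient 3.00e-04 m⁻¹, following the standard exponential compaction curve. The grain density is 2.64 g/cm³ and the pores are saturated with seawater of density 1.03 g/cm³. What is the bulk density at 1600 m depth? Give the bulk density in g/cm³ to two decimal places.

Working in km (1 km = 1000 m; k in km⁻¹ = k in m⁻¹ × 1000):
Porosity at depth: φ = 0.39·exp(−0.3×1.6) = 0.39×0.6188 = 0.2413
Bulk density: ρ_b = (1−φ)ρ_g + φ·ρ_f = 0.7587×2.64 + 0.2413×1.03
       = 2.003 + 0.249 = 2.251 g/cm³

2.25 g/cm³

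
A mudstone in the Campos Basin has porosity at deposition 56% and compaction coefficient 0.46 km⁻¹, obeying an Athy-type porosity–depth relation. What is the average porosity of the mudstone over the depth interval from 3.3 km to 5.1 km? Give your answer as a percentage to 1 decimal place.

8.3%

⟨φ⟩ = (1/(z₂−z₁)) ∫ φ₀ e^(−kz) dz = φ₀·(e^(−k·z₁) − e^(−k·z₂)) / (k·(z₂−z₁))
e^(−0.46×3.3) = 0.2191; e^(−0.46×5.1) = 0.0958
⟨φ⟩ = 0.56 × (0.2191 − 0.0958) / (0.46 × 1.8) = 0.56 × 0.1490 = 0.0835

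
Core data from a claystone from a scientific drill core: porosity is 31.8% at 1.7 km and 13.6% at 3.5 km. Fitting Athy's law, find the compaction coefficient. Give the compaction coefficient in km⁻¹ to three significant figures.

0.472 km⁻¹

Athy: φ(z) = φ₀ e^(−cz) ⇒ φ₁/φ₂ = e^{c(z₂−z₁)} ⇒ c = ln(φ₁/φ₂)/(z₂−z₁)
c = ln(0.318/0.136) / (3.5 − 1.7) = ln(2.338) / 1.8 = 0.8494 / 1.8 = 0.4719 km⁻¹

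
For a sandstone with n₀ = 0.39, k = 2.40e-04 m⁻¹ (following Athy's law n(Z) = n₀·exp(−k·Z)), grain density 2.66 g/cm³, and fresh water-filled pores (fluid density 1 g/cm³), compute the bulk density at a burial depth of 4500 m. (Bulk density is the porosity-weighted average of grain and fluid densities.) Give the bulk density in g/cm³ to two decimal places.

Working in km (1 km = 1000 m; k in km⁻¹ = k in m⁻¹ × 1000):
Porosity at depth: n = 0.39·exp(−0.24×4.5) = 0.39×0.3396 = 0.1324
Bulk density: ρ_b = (1−n)ρ_g + n·ρ_f = 0.8676×2.66 + 0.1324×1
       = 2.308 + 0.132 = 2.440 g/cm³

2.44 g/cm³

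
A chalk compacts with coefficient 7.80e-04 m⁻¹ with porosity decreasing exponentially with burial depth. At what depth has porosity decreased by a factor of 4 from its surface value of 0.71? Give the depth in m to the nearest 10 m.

1780 m

Working in km (1 km = 1000 m; k in km⁻¹ = k in m⁻¹ × 1000):
n/n₀ = 1/4 ⇒ exp(−k·d) = 1/4 ⇒ d = ln(4) / k
d = 1.3863 / 0.78 = 1.777 km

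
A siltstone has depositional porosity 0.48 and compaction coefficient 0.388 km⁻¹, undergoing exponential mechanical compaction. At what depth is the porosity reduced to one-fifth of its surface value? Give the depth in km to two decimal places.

4.15 km

n/n₀ = 1/5 ⇒ exp(−k·d) = 1/5 ⇒ d = ln(5) / k
d = 1.6094 / 0.388 = 4.148 km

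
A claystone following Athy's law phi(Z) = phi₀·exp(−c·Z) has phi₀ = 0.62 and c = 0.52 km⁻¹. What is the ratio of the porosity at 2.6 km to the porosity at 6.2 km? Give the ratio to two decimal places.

phi(Z₁)/phi(Z₂) = e^(−c·Z₁)/e^(−c·Z₂) = e^{c(Z₂−Z₁)}
= exp(0.52 × 3.6) = exp(1.872) = 6.5013

6.50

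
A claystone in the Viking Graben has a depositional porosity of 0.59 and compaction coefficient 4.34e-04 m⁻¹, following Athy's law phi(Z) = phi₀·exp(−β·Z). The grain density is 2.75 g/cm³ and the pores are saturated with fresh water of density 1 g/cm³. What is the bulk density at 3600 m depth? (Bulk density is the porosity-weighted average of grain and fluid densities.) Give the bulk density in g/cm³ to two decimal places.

2.53 g/cm³

Working in km (1 km = 1000 m; β in km⁻¹ = β in m⁻¹ × 1000):
Porosity at depth: phi = 0.59·exp(−0.434×3.6) = 0.59×0.2096 = 0.1237
Bulk density: ρ_b = (1−phi)ρ_g + phi·ρ_f = 0.8763×2.75 + 0.1237×1
       = 2.410 + 0.124 = 2.534 g/cm³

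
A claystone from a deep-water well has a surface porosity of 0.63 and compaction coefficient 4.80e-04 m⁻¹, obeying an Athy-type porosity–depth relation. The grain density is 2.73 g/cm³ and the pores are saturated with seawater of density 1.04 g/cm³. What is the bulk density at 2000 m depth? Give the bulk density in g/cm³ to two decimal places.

Working in km (1 km = 1000 m; c in km⁻¹ = c in m⁻¹ × 1000):
Porosity at depth: φ = 0.63·exp(−0.48×2) = 0.63×0.3829 = 0.2412
Bulk density: ρ_b = (1−φ)ρ_g + φ·ρ_f = 0.7588×2.73 + 0.2412×1.04
       = 2.071 + 0.251 = 2.322 g/cm³

2.32 g/cm³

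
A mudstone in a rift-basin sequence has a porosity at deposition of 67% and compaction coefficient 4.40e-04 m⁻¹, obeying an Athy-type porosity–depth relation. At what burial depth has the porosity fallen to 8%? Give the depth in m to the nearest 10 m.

4830 m

Working in km (1 km = 1000 m; β in km⁻¹ = β in m⁻¹ × 1000):
Invert Athy's law: Z = ln(φ₀/φ) / β
Z = ln(0.67/0.08) / 0.44 = ln(8.375) / 0.44 = 2.1253 / 0.44 = 4.830 km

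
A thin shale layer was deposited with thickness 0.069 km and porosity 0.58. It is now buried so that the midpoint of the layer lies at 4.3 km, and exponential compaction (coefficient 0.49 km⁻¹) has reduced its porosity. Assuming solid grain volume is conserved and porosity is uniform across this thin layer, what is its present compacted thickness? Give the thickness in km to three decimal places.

Porosity at 4.3 km: φ = 0.58·exp(−0.49×4.3) = 0.0705
Solid-volume conservation: h(1−φ) = h₀(1−φ₀) ⇒ h = h₀·(1−φ₀)/(1−φ)
h = 0.069 × (1 − 0.58)/(1 − 0.0705) = 0.069 × 0.4519 = 0.0312 km

0.031 km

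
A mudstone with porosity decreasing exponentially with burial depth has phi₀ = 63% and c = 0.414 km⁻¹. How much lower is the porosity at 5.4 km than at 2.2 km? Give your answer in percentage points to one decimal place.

18.6 percentage points

phi(2.2) = 0.63·e^(−0.414×2.2) = 0.2534
phi(5.4) = 0.63·e^(−0.414×5.4) = 0.0674
Δphi = 0.2534 − 0.0674 = 0.1860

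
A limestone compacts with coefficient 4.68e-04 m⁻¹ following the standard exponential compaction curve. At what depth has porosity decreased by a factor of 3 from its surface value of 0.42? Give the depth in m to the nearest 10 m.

Working in km (1 km = 1000 m; k in km⁻¹ = k in m⁻¹ × 1000):
n/n₀ = 1/3 ⇒ exp(−k·z) = 1/3 ⇒ z = ln(3) / k
z = 1.0986 / 0.468 = 2.347 km

2350 m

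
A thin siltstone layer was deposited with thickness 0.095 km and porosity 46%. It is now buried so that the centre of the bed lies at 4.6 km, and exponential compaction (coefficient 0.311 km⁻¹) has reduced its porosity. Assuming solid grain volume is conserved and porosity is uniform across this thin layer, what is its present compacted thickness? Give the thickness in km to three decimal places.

Porosity at 4.6 km: φ = 0.46·exp(−0.311×4.6) = 0.1100
Solid-volume conservation: h(1−φ) = h₀(1−φ₀) ⇒ h = h₀·(1−φ₀)/(1−φ)
h = 0.095 × (1 − 0.46)/(1 − 0.1100) = 0.095 × 0.6068 = 0.0576 km

0.058 km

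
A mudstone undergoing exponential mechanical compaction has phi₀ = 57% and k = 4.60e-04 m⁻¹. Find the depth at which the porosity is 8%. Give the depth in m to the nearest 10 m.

4270 m

Working in km (1 km = 1000 m; k in km⁻¹ = k in m⁻¹ × 1000):
Invert Athy's law: Z = ln(phi₀/phi) / k
Z = ln(0.57/0.08) / 0.46 = ln(7.125) / 0.46 = 1.9636 / 0.46 = 4.269 km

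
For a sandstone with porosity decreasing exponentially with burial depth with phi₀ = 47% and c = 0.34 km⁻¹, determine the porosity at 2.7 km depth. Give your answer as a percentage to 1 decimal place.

phi = phi₀·exp(−c·d) = 0.47 × exp(−0.34 × 2.7) = 0.47 × exp(−0.918)
  = 0.47 × 0.3993 = 0.1877

18.8%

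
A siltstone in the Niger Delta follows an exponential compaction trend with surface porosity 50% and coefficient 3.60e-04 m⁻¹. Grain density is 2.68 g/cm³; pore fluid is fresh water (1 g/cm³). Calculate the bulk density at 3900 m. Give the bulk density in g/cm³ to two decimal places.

2.47 g/cm³

Working in km (1 km = 1000 m; k in km⁻¹ = k in m⁻¹ × 1000):
Porosity at depth: n = 0.5·exp(−0.36×3.9) = 0.5×0.2456 = 0.1228
Bulk density: ρ_b = (1−n)ρ_g + n·ρ_f = 0.8772×2.68 + 0.1228×1
       = 2.351 + 0.123 = 2.474 g/cm³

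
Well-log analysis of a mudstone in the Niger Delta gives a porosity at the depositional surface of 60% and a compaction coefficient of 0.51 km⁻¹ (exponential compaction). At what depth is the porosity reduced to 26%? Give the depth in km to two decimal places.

1.64 km

Invert Athy's law: z = ln(φ₀/φ) / β
z = ln(0.6/0.26) / 0.51 = ln(2.308) / 0.51 = 0.8362 / 0.51 = 1.640 km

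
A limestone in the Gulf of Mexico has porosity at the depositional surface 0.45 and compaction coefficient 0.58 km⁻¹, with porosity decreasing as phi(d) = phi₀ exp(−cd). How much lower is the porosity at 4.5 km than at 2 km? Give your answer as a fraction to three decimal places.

0.108

phi(2) = 0.45·e^(−0.58×2) = 0.1411
phi(4.5) = 0.45·e^(−0.58×4.5) = 0.0331
Δphi = 0.1411 − 0.0331 = 0.1080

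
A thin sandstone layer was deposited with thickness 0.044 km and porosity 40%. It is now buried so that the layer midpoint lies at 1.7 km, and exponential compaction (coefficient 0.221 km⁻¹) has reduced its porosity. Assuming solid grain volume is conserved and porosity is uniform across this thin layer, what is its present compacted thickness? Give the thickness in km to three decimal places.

0.036 km

Porosity at 1.7 km: phi = 0.4·exp(−0.221×1.7) = 0.2747
Solid-volume conservation: h(1−phi) = h₀(1−phi₀) ⇒ h = h₀·(1−phi₀)/(1−phi)
h = 0.044 × (1 − 0.4)/(1 − 0.2747) = 0.044 × 0.8273 = 0.0364 km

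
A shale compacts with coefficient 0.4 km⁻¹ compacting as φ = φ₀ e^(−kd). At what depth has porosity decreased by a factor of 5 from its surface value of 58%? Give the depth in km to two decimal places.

4.02 km

φ/φ₀ = 1/5 ⇒ exp(−k·d) = 1/5 ⇒ d = ln(5) / k
d = 1.6094 / 0.4 = 4.024 km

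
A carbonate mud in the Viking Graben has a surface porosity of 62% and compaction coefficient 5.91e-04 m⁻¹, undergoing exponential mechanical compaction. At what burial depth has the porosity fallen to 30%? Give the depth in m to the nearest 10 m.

1230 m

Working in km (1 km = 1000 m; β in km⁻¹ = β in m⁻¹ × 1000):
Invert Athy's law: d = ln(n₀/n) / β
d = ln(0.62/0.3) / 0.591 = ln(2.067) / 0.591 = 0.7259 / 0.591 = 1.228 km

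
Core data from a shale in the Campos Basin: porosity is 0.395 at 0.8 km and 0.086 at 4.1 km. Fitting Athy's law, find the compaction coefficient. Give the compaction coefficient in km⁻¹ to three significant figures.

Athy: n(Z) = n₀ e^(−cZ) ⇒ n₁/n₂ = e^{c(Z₂−Z₁)} ⇒ c = ln(n₁/n₂)/(Z₂−Z₁)
c = ln(0.395/0.086) / (4.1 − 0.8) = ln(4.593) / 3.3 = 1.5245 / 3.3 = 0.462 km⁻¹

0.462 km⁻¹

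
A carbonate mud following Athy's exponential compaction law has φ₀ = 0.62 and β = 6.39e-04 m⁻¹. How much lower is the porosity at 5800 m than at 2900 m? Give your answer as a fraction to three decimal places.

Working in km (1 km = 1000 m; β in km⁻¹ = β in m⁻¹ × 1000):
φ(2.9) = 0.62·e^(−0.639×2.9) = 0.0972
φ(5.8) = 0.62·e^(−0.639×5.8) = 0.0152
Δφ = 0.0972 − 0.0152 = 0.0820

0.082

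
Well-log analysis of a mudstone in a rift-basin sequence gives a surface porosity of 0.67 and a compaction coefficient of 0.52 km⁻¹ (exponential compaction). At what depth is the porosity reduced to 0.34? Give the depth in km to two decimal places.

Invert Athy's law: z = ln(n₀/n) / c
z = ln(0.67/0.34) / 0.52 = ln(1.971) / 0.52 = 0.6783 / 0.52 = 1.304 km

1.30 km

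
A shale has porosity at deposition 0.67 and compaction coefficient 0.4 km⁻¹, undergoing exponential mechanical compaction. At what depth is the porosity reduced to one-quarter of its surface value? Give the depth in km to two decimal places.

3.47 km

n/n₀ = 1/4 ⇒ exp(−k·d) = 1/4 ⇒ d = ln(4) / k
d = 1.3863 / 0.4 = 3.466 km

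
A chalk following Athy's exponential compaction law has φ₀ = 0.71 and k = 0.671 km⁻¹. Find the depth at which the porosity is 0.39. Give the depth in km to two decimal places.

0.89 km

Invert Athy's law: d = ln(φ₀/φ) / k
d = ln(0.71/0.39) / 0.671 = ln(1.821) / 0.671 = 0.5991 / 0.671 = 0.893 km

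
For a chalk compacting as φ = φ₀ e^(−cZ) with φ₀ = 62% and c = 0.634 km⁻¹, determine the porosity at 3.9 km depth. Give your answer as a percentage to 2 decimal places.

φ = φ₀·exp(−c·Z) = 0.62 × exp(−0.634 × 3.9) = 0.62 × exp(−2.473)
  = 0.62 × 0.0844 = 0.0523

5.23%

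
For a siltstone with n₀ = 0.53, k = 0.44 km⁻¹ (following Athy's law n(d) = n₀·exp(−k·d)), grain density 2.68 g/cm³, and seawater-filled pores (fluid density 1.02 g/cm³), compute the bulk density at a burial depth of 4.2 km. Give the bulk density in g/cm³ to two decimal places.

2.54 g/cm³

Porosity at depth: n = 0.53·exp(−0.44×4.2) = 0.53×0.1576 = 0.0835
Bulk density: ρ_b = (1−n)ρ_g + n·ρ_f = 0.9165×2.68 + 0.0835×1.02
       = 2.456 + 0.085 = 2.541 g/cm³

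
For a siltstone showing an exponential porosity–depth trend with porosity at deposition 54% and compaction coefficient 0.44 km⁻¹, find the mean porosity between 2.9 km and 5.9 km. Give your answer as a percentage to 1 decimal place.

8.4%

⟨n⟩ = (1/(d₂−d₁)) ∫ n₀ e^(−kd) dd = n₀·(e^(−k·d₁) − e^(−k·d₂)) / (k·(d₂−d₁))
e^(−0.44×2.9) = 0.2792; e^(−0.44×5.9) = 0.0746
⟨n⟩ = 0.54 × (0.2792 − 0.0746) / (0.44 × 3) = 0.54 × 0.1550 = 0.0837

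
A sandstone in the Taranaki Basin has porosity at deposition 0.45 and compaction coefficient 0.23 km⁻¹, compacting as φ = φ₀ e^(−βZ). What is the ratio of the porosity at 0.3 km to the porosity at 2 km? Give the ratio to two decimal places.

φ(Z₁)/φ(Z₂) = e^(−β·Z₁)/e^(−β·Z₂) = e^{β(Z₂−Z₁)}
= exp(0.23 × 1.7) = exp(0.391) = 1.4785

1.48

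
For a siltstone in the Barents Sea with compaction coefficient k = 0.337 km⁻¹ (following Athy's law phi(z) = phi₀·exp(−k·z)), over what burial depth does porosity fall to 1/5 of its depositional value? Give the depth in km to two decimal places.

4.78 km

phi/phi₀ = 1/5 ⇒ exp(−k·z) = 1/5 ⇒ z = ln(5) / k
z = 1.6094 / 0.337 = 4.776 km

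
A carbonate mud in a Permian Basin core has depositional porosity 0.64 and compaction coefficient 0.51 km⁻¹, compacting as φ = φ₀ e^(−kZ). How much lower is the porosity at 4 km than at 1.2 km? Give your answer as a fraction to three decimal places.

φ(1.2) = 0.64·e^(−0.51×1.2) = 0.3470
φ(4) = 0.64·e^(−0.51×4) = 0.0832
Δφ = 0.3470 − 0.0832 = 0.2638

0.264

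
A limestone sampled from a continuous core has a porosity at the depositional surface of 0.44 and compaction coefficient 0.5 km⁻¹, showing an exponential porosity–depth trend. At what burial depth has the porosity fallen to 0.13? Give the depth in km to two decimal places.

Invert Athy's law: z = ln(n₀/n) / β
z = ln(0.44/0.13) / 0.5 = ln(3.385) / 0.5 = 1.2192 / 0.5 = 2.438 km

2.44 km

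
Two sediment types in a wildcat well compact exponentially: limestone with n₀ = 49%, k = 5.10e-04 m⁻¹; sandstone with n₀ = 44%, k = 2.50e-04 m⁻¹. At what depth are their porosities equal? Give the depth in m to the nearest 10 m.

Working in km (1 km = 1000 m; k in km⁻¹ = k in m⁻¹ × 1000):
Set n₀ₐ e^(−kₐz) = n₀ᵦ e^(−kᵦz) ⇒ ln(n₀ₐ/n₀ᵦ) = (kₐ − kᵦ)·z
z = ln(0.49/0.44) / (0.51 − 0.25) = 0.1076 / 0.26 = 0.414 km

410 m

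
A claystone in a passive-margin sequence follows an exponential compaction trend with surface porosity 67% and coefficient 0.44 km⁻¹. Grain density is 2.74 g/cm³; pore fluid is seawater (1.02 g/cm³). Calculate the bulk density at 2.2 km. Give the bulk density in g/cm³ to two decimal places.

2.30 g/cm³

Porosity at depth: φ = 0.67·exp(−0.44×2.2) = 0.67×0.3798 = 0.2545
Bulk density: ρ_b = (1−φ)ρ_g + φ·ρ_f = 0.7455×2.74 + 0.2545×1.02
       = 2.043 + 0.260 = 2.302 g/cm³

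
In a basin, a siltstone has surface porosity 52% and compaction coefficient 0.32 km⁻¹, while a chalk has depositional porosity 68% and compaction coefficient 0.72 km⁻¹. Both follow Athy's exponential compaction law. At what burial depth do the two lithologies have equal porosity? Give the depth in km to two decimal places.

0.67 km

Set phi₀ₐ e^(−βₐZ) = phi₀ᵦ e^(−βᵦZ) ⇒ ln(phi₀ₐ/phi₀ᵦ) = (βₐ − βᵦ)·Z
Z = ln(0.52/0.68) / (0.32 − 0.72) = -0.2683 / -0.4 = 0.671 km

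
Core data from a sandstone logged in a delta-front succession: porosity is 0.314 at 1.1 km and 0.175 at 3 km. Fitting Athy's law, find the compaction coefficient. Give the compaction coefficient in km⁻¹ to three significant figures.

Athy: n(z) = n₀ e^(−βz) ⇒ n₁/n₂ = e^{β(z₂−z₁)} ⇒ β = ln(n₁/n₂)/(z₂−z₁)
β = ln(0.314/0.175) / (3 − 1.1) = ln(1.794) / 1.9 = 0.5846 / 1.9 = 0.3077 km⁻¹

0.308 km⁻¹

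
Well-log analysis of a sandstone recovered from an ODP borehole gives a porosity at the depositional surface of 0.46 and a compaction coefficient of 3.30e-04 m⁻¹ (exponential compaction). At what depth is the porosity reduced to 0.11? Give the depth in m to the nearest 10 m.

Working in km (1 km = 1000 m; c in km⁻¹ = c in m⁻¹ × 1000):
Invert Athy's law: z = ln(n₀/n) / c
z = ln(0.46/0.11) / 0.33 = ln(4.182) / 0.33 = 1.4307 / 0.33 = 4.336 km

4340 m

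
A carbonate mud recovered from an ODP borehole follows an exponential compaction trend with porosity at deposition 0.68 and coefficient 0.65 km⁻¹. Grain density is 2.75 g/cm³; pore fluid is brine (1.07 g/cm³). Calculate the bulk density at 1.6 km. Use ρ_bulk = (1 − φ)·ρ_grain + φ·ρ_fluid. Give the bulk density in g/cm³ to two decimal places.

2.35 g/cm³

Porosity at depth: n = 0.68·exp(−0.65×1.6) = 0.68×0.3535 = 0.2403
Bulk density: ρ_b = (1−n)ρ_g + n·ρ_f = 0.7597×2.75 + 0.2403×1.07
       = 2.089 + 0.257 = 2.346 g/cm³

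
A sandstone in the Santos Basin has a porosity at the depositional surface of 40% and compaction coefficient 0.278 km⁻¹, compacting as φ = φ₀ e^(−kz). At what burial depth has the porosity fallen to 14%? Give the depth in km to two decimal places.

Invert Athy's law: z = ln(φ₀/φ) / k
z = ln(0.4/0.14) / 0.278 = ln(2.857) / 0.278 = 1.0498 / 0.278 = 3.776 km

3.78 km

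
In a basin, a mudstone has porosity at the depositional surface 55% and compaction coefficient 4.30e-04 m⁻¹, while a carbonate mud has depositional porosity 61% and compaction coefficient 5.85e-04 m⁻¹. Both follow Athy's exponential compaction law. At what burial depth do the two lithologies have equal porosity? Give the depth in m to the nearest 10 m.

670 m

Working in km (1 km = 1000 m; k in km⁻¹ = k in m⁻¹ × 1000):
Set φ₀ₐ e^(−kₐz) = φ₀ᵦ e^(−kᵦz) ⇒ ln(φ₀ₐ/φ₀ᵦ) = (kₐ − kᵦ)·z
z = ln(0.55/0.61) / (0.43 − 0.585) = -0.1035 / -0.155 = 0.668 km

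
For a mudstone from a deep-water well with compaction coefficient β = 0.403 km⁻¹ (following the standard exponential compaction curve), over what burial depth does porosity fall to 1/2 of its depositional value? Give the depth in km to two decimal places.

n/n₀ = 1/2 ⇒ exp(−β·Z) = 1/2 ⇒ Z = ln(2) / β
Z = 0.6931 / 0.403 = 1.720 km

1.72 km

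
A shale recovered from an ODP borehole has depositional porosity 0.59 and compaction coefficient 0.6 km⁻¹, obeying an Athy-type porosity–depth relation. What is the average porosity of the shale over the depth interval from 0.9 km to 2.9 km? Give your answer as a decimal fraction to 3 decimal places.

⟨n⟩ = (1/(z₂−z₁)) ∫ n₀ e^(−cz) dz = n₀·(e^(−c·z₁) − e^(−c·z₂)) / (c·(z₂−z₁))
e^(−0.6×0.9) = 0.5827; e^(−0.6×2.9) = 0.1755
⟨n⟩ = 0.59 × (0.5827 − 0.1755) / (0.6 × 2) = 0.59 × 0.3394 = 0.2002

0.200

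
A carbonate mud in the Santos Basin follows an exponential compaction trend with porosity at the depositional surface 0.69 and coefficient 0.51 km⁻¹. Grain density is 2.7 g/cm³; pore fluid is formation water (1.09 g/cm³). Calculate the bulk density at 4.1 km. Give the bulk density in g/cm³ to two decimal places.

Porosity at depth: phi = 0.69·exp(−0.51×4.1) = 0.69×0.1236 = 0.0853
Bulk density: ρ_b = (1−phi)ρ_g + phi·ρ_f = 0.9147×2.7 + 0.0853×1.09
       = 2.470 + 0.093 = 2.563 g/cm³

2.56 g/cm³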